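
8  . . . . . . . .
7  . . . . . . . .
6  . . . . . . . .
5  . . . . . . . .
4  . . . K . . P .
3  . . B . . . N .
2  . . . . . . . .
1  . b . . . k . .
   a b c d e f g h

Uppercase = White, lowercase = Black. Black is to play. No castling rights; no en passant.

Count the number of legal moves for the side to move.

Black to move; king on f1.
In check: yes, from the white knight on g3.
Legal moves: Kg2, Kf2, Kg1.
Count: 3.

3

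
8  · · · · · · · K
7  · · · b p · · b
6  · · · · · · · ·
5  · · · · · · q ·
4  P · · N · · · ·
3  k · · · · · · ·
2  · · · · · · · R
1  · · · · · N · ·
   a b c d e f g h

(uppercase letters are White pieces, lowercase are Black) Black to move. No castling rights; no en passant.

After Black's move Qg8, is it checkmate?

yes

After Qg8: white king on h8; in check: yes, from the black queen on g8.
King squares — g7: attacked by Qg8; h7: attacked by Qg8; g8: attacked by Bh7.
White has no legal moves → checkmate.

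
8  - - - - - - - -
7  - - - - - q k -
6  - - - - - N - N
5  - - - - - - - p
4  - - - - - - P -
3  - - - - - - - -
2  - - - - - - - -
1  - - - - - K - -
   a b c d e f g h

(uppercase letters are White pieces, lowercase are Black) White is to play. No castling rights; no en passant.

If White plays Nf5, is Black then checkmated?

no

After Nf5: black king on g7; in check: yes, from the white knight on f5.
Black has 4 legal replies: Kh8, Kf8, Kg6, Kxf6.
In check but a legal move exists → not checkmate.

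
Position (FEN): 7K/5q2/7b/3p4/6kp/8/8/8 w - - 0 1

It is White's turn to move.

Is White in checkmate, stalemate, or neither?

stalemate

White to move; white king on h8.
In check: no.
King squares — g7: attacked by Bh6; h7: attacked by Qf7; g8: attacked by Qf7.
Legal moves for White: none.
Not in check and no legal moves → stalemate.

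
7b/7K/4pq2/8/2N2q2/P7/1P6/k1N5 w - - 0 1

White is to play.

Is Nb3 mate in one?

no

After Nb3: black king on a1; in check: yes, from the white knight on b3.
Black has 2 legal replies: Ka2, Kb1.
In check but a legal move exists → not checkmate.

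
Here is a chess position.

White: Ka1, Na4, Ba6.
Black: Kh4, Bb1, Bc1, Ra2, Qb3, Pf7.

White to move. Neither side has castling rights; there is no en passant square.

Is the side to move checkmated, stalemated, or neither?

checkmate

White to move; white king on a1.
In check: yes, from the black rook on a2.
King squares — b1: attacked by Qb3; a2: attacked by Bb1; b2: attacked by Bc1.
Legal moves for White: none.
In check with no legal moves → checkmate.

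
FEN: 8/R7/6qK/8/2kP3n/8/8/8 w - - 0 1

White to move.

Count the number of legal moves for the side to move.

0

White to move; king on h6.
In check: yes, from the black queen on g6.
Legal moves: none.
Count: 0.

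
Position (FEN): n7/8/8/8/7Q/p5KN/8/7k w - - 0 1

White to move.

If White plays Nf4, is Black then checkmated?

no

After Nf4: black king on h1; in check: yes, from the white queen on h4.
Black has 1 legal reply: Kg1.
In check but a legal move exists → not checkmate.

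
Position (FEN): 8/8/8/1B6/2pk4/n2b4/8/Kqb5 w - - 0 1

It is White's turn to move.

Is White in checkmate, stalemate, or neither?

White to move; white king on a1.
In check: yes, from the black queen on b1.
King squares — b1: attacked by Na3; a2: attacked by Qb1; b2: attacked by Qb1.
Legal moves for White: none.
In check with no legal moves → checkmate.

checkmate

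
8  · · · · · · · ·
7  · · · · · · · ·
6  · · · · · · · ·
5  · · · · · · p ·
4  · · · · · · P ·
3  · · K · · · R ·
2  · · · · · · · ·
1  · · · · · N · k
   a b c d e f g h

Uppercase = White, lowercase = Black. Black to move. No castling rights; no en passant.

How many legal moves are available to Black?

0

Black to move; king on h1.
In check: no.
Legal moves: none.
Count: 0.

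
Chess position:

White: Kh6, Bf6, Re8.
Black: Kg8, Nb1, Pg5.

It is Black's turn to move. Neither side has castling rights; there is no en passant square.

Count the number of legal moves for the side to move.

1

Black to move; king on g8.
In check: yes, from the white rook on e8.
Legal moves: Kf7.
Count: 1.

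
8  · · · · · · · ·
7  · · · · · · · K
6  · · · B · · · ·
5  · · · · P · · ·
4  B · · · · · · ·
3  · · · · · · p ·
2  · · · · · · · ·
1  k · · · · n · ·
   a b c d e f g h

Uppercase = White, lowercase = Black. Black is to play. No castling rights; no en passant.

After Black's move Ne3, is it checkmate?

After Ne3: white king on h7; in check: no.
White is not in check, so this cannot be checkmate.

no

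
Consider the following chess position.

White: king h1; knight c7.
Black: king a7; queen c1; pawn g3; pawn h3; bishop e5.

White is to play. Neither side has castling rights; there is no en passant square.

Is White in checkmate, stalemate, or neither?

White to move; white king on h1.
In check: yes, from the black queen on c1.
King squares — g1: attacked by Qc1; g2: attacked by Ph3; h2: attacked by Pg3.
Legal moves for White: none.
In check with no legal moves → checkmate.

checkmate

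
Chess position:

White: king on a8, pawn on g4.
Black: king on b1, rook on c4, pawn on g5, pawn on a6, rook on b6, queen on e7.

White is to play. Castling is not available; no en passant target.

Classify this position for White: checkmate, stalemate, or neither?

stalemate

White to move; white king on a8.
In check: no.
King squares — a7: attacked by Qe7; b7: attacked by Rb6; b8: attacked by Rb6.
Legal moves for White: none.
Not in check and no legal moves → stalemate.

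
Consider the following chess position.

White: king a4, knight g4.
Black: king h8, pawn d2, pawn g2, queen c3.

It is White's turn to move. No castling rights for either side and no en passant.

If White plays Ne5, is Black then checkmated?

no

After Ne5: black king on h8; in check: no.
Black is not in check, so this cannot be checkmate.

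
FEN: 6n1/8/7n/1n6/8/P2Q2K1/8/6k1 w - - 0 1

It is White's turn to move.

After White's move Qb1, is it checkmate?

After Qb1: black king on g1; in check: yes, from the white queen on b1.
King squares — f1: attacked by Qb1; h1: attacked by Qb1; f2: attacked by Kg3; g2: attacked by Kg3; h2: attacked by Kg3.
Black has no legal moves → checkmate.

yes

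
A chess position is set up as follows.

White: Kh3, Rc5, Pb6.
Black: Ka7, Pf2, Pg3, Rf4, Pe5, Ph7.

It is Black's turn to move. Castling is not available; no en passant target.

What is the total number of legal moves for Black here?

5

Black to move; king on a7.
In check: yes, from the white pawn on b6.
Legal moves: Kb8, Ka8, Kb7, Kxb6, Ka6.
Count: 5.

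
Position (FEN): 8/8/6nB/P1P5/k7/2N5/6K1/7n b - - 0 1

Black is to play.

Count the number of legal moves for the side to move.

Black to move; king on a4.
In check: yes, from the white knight on c3.
Legal moves: Kxa5, Kb4, Kb3, Ka3.
Count: 4.

4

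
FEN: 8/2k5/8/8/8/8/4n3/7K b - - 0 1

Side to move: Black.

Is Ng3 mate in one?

no

After Ng3: white king on h1; in check: yes, from the black knight on g3.
White has 3 legal replies: Kh2, Kg2, Kg1.
In check but a legal move exists → not checkmate.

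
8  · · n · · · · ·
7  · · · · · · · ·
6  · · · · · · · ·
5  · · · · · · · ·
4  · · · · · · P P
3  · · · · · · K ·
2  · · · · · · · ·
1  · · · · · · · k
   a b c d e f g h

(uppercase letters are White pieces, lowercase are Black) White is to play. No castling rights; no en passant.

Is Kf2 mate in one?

no

After Kf2: black king on h1; in check: no.
Black is not in check, so this cannot be checkmate.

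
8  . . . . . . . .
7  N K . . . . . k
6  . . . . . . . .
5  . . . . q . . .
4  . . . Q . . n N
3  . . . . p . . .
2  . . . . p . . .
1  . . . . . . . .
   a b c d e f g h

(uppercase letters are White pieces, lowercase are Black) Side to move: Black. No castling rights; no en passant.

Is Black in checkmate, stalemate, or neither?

neither

Black to move; black king on h7.
In check: no.
Legal moves for Black include: Kh8, Kg8, Kg7, Kh6, Qh8, Qe8, Qb8+, Qg7+, Qe7+, Qc7+, Qf6, Qe6, Qd6, Qh5, Qg5, Qf5, Qd5+, Qc5, ... (list truncated; more exist).
Black has legal moves and is not in check → neither.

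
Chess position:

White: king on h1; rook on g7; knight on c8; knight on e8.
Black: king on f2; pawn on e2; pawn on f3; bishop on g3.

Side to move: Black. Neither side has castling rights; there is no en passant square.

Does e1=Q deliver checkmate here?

yes

After e1=Q: white king on h1; in check: yes, from the black queen on e1.
King squares — g1: attacked by Qe1; g2: attacked by Kf2; h2: attacked by Bg3.
White has no legal moves → checkmate.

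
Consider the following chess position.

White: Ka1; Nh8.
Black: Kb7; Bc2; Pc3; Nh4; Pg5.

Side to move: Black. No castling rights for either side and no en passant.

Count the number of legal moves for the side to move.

Black to move; king on b7.
In check: no.
Legal moves: Kc8, Kb8, Ka8, Kc7, Ka7, Kc6, Kb6, Ka6, Ng6, Nf5, Nf3, Ng2, Bh7, Bg6, Bf5, Be4, Ba4, Bd3, Bb3, Bd1, Bb1, g4.
Count: 22.

22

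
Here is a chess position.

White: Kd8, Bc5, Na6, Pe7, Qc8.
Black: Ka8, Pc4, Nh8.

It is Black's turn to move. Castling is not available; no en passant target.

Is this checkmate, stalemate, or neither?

checkmate

Black to move; black king on a8.
In check: yes, from the white queen on c8.
King squares — a7: attacked by Bc5; b7: attacked by Qc8; b8: attacked by Na6.
Legal moves for Black: none.
In check with no legal moves → checkmate.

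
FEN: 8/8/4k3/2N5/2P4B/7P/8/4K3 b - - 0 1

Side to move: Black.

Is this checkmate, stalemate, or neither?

Black to move; black king on e6.
In check: yes, from the white knight on c5.
Legal moves for Black: Kf7, Kd6, Kf5, Ke5.
Black is in check but has 4 legal moves → neither.

neither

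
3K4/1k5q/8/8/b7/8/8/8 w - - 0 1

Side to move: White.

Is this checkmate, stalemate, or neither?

stalemate

White to move; white king on d8.
In check: no.
King squares — c7: attacked by Kb7; d7: attacked by Ba4; e7: attacked by Qh7; c8: attacked by Kb7; e8: attacked by Ba4.
Legal moves for White: none.
Not in check and no legal moves → stalemate.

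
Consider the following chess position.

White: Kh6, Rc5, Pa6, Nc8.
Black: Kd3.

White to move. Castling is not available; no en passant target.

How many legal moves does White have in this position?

23

White to move; king on h6.
In check: no.
Legal moves: Ne7, Na7, Nd6, Nb6, Kh7, Kg7, Kg6, Kh5, Kg5, Rc7, Rc6, Rh5, Rg5, Rf5, Re5, Rd5+, Rb5, Ra5, Rc4, Rc3+, Rc2, Rc1, a7.
Count: 23.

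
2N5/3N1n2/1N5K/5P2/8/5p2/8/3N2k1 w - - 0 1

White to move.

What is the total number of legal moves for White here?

White to move; king on h6.
In check: yes, from the black knight on f7.
Legal moves: Kh7, Kg7, Kg6, Kh5.
Count: 4.

4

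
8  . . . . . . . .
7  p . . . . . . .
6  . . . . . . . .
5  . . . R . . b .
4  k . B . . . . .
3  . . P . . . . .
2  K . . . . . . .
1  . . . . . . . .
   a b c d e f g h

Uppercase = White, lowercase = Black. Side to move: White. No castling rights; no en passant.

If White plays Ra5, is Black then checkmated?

After Ra5: black king on a4; in check: yes, from the white rook on a5.
Black has 1 legal reply: Kxa5.
In check but a legal move exists → not checkmate.

no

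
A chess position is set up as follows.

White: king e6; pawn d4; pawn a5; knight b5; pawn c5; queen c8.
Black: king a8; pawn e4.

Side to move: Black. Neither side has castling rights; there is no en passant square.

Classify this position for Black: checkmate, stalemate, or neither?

Black to move; black king on a8.
In check: yes, from the white queen on c8.
King squares — a7: attacked by Nb5; b7: attacked by Qc8; b8: attacked by Qc8.
Legal moves for Black: none.
In check with no legal moves → checkmate.

checkmate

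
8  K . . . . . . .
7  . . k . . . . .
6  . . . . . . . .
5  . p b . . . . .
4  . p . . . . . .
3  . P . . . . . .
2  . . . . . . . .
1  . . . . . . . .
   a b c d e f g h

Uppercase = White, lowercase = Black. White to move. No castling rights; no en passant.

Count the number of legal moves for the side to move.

0

White to move; king on a8.
In check: no.
Legal moves: none.
Count: 0.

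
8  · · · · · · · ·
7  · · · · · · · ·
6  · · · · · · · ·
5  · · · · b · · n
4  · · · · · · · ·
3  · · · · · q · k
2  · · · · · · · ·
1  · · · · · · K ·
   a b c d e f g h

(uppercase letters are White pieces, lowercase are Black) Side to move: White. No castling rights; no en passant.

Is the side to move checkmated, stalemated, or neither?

White to move; white king on g1.
In check: no.
King squares — f1: attacked by Qf3; h1: attacked by Qf3; f2: attacked by Qf3; g2: attacked by Qf3; h2: attacked by Kh3.
Legal moves for White: none.
Not in check and no legal moves → stalemate.

stalemate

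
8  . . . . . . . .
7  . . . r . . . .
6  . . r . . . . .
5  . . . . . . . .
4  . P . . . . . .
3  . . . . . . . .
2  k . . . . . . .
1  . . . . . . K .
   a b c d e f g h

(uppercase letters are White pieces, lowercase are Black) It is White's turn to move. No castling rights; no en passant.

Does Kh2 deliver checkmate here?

no

After Kh2: black king on a2; in check: no.
Black is not in check, so this cannot be checkmate.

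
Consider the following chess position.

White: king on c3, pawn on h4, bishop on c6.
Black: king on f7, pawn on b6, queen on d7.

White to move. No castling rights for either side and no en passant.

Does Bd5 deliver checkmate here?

After Bd5: black king on f7; in check: yes, from the white bishop on d5.
Black has 8 legal replies: Kf8, Ke8, Kg7, Ke7, Kg6, Kf6, Qe6, Qxd5.
In check but a legal move exists → not checkmate.

no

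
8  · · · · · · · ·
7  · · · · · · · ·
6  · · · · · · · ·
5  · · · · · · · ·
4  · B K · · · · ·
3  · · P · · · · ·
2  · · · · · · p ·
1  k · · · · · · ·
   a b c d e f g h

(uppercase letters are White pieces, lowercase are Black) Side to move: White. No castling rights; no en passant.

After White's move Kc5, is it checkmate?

no

After Kc5: black king on a1; in check: no.
Black is not in check, so this cannot be checkmate.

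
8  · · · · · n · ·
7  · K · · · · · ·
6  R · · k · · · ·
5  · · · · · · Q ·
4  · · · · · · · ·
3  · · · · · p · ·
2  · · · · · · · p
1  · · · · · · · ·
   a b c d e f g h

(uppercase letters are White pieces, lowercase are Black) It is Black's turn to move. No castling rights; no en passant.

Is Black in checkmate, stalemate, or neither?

Black to move; black king on d6.
In check: yes, from the white rook on a6.
King squares — c5: attacked by Qg5; d5: attacked by Qg5; e5: attacked by Qg5; c6: attacked by Ra6; e6: attacked by Ra6; c7: attacked by Kb7; d7: available; e7: attacked by Qg5.
Legal moves for Black: Kd7.
Black is in check but has 1 legal move → neither.

neither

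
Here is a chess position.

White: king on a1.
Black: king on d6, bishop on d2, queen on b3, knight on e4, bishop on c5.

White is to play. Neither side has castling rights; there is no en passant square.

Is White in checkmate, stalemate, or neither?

stalemate

White to move; white king on a1.
In check: no.
King squares — b1: attacked by Qb3; a2: attacked by Qb3; b2: attacked by Qb3.
Legal moves for White: none.
Not in check and no legal moves → stalemate.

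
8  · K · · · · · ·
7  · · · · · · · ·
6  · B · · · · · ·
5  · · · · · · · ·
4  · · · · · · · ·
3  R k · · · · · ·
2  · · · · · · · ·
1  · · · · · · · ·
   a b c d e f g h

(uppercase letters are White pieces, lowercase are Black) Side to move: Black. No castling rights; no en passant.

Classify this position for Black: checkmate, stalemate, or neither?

neither

Black to move; black king on b3.
In check: yes, from the white rook on a3.
Legal moves for Black: Kc4, Kb4, Kxa3, Kc2, Kb2.
Black is in check but has 5 legal moves → neither.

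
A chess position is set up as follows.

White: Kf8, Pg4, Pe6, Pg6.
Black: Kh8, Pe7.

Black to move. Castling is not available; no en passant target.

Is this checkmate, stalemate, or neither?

stalemate

Black to move; black king on h8.
In check: no.
King squares — g7: attacked by Kf8; h7: attacked by Pg6; g8: attacked by Kf8.
Legal moves for Black: none.
Not in check and no legal moves → stalemate.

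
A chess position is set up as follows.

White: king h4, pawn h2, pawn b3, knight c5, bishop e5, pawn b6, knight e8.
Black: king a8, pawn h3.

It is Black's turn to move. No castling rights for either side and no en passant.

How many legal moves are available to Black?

Black to move; king on a8.
In check: no.
Legal moves: none.
Count: 0.

0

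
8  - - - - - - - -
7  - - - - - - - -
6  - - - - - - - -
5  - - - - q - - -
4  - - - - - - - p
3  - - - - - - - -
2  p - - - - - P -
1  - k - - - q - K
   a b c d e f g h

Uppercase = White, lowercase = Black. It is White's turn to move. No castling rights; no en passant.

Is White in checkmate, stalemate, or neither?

White to move; white king on h1.
In check: yes, from the black queen on f1.
King squares — g1: attacked by Qf1; g2: own pawn; h2: attacked by Qe5.
Legal moves for White: none.
In check with no legal moves → checkmate.

checkmate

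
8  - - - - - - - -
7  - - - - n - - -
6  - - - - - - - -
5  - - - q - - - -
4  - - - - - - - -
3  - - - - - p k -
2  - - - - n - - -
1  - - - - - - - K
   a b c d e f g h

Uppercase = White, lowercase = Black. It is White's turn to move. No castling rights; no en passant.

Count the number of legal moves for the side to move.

0

White to move; king on h1.
In check: no.
Legal moves: none.
Count: 0.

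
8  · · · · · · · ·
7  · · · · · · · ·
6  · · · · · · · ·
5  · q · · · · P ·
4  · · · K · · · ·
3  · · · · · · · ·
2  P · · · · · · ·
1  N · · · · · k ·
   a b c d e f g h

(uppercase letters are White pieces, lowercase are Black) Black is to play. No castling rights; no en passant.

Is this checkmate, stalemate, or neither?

Black to move; black king on g1.
In check: no.
Legal moves for Black include: Qe8, Qb8, Qd7+, Qb7, Qc6, Qb6+, Qa6, Qxg5, Qf5, Qe5+, Qd5+, Qc5+, Qa5, Qc4+, Qb4+, Qa4+, Qd3+, Qb3, ... (list truncated; more exist).
Black has legal moves and is not in check → neither.

neither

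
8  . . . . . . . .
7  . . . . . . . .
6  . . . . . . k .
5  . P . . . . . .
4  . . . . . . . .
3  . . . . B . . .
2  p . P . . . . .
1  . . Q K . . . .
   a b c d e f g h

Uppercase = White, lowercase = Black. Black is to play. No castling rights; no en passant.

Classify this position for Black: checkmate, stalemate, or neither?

neither

Black to move; black king on g6.
In check: no.
Legal moves for Black: Kh7, Kg7, Kf7, Kf6, Kh5, Kf5, a1=Q, a1=R, a1=B, a1=N.
Black has 10 legal moves and is not in check → neither.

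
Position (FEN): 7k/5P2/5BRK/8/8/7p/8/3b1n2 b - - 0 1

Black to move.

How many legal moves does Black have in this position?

0

Black to move; king on h8.
In check: yes, from the white bishop on f6.
Legal moves: none.
Count: 0.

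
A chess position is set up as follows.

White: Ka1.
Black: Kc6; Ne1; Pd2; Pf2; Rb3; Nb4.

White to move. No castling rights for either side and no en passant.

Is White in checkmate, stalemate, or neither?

stalemate

White to move; white king on a1.
In check: no.
King squares — b1: attacked by Rb3; a2: attacked by Nb4; b2: attacked by Rb3.
Legal moves for White: none.
Not in check and no legal moves → stalemate.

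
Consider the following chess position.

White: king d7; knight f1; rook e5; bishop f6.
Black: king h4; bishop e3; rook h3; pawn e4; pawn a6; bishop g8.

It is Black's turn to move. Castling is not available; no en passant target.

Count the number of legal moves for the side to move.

2

Black to move; king on h4.
In check: yes, from the white bishop on f6.
Legal moves: Kg4, Bg5.
Count: 2.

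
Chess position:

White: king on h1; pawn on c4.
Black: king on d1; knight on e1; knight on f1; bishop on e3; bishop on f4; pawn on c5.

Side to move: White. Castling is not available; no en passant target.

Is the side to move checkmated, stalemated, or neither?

White to move; white king on h1.
In check: no.
King squares — g1: attacked by Be3; g2: attacked by Ne1; h2: attacked by Nf1.
Legal moves for White: none.
Not in check and no legal moves → stalemate.

stalemate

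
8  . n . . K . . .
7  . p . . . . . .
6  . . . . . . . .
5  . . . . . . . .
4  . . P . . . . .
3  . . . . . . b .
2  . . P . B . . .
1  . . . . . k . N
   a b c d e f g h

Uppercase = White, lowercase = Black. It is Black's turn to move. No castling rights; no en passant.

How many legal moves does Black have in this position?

4

Black to move; king on f1.
In check: yes, from the white bishop on e2.
Legal moves: Kg2, Kxe2, Kg1, Ke1.
Count: 4.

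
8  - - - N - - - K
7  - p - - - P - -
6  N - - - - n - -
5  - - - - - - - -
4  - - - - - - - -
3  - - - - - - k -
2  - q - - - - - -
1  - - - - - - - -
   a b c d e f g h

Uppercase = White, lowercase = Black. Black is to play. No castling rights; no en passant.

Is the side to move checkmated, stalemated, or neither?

Black to move; black king on g3.
In check: no.
Legal moves for Black include: Ng8+, Ne8+, Nh7+, Nd7+, Nh5+, Nd5+, Ng4+, Ne4+, Kh4, Kg4, Kf4, Kh3, Kf3, Kh2, Kg2, Kf2, Qb6, Qe5, ... (list truncated; more exist).
Black has legal moves and is not in check → neither.

neither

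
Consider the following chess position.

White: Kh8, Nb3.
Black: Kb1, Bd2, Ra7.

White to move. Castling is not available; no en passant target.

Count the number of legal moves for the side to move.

7

White to move; king on h8.
In check: no.
Legal moves: Kg8, Nc5, Na5, Nd4, Nxd2+, Nc1, Na1.
Count: 7.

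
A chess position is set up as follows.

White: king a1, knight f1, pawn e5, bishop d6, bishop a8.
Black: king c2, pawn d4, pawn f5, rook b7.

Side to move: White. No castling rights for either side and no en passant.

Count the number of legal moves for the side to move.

White to move; king on a1.
In check: no.
Legal moves: Bxb7, Bf8, Bb8, Be7, Bc7, Bc5, Bb4, Ba3, Ng3, Ne3+, Nh2, Nd2, Ka2, e6.
Count: 14.

14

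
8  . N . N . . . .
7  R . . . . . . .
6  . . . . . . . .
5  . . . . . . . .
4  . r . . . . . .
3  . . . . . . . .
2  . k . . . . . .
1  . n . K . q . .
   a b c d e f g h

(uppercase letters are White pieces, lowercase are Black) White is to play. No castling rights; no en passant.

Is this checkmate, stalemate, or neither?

White to move; white king on d1.
In check: yes, from the black queen on f1.
King squares — c1: attacked by Qf1; e1: attacked by Qf1; c2: attacked by Kb2; d2: attacked by Nb1; e2: attacked by Qf1.
Legal moves for White: none.
In check with no legal moves → checkmate.

checkmate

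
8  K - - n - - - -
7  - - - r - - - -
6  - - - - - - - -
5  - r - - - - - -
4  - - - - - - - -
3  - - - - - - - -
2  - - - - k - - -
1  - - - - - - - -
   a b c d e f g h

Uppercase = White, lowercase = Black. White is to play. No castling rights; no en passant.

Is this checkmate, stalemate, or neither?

White to move; white king on a8.
In check: no.
King squares — a7: attacked by Rd7; b7: attacked by Rb5; b8: attacked by Rb5.
Legal moves for White: none.
Not in check and no legal moves → stalemate.

stalemate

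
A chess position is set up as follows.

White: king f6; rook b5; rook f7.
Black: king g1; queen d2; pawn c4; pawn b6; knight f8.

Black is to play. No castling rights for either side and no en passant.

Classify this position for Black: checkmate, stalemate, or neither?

neither

Black to move; black king on g1.
In check: no.
Legal moves for Black include: Nh7+, Nd7+, Ng6, Ne6, Qd8+, Qd7, Qh6+, Qd6+, Qg5+, Qd5, Qa5, Qf4+, Qd4+, Qb4, Qe3, Qd3, Qc3+, Qh2, ... (list truncated; more exist).
Black has legal moves and is not in check → neither.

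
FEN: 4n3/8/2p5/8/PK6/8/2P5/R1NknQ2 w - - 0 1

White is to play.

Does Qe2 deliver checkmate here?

yes

After Qe2: black king on d1; in check: yes, from the white queen on e2.
King squares — c1: attacked by Ra1; e1: own knight; c2: attacked by Qe2; d2: attacked by Qe2; e2: attacked by Nc1.
Black has no legal moves → checkmate.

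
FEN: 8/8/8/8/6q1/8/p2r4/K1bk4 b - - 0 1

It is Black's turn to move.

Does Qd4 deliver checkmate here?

yes

After Qd4: white king on a1; in check: yes, from the black queen on d4.
King squares — b1: attacked by Pa2; a2: attacked by Rd2; b2: attacked by Bc1.
White has no legal moves → checkmate.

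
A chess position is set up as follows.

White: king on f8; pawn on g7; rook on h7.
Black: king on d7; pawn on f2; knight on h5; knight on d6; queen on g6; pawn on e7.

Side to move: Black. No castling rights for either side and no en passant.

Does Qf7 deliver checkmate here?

After Qf7: white king on f8; in check: yes, from the black queen on f7.
King squares — e7: attacked by Kd7; f7: attacked by Nd6; g7: own pawn; e8: attacked by Nd6; g8: attacked by Qf7.
White has no legal moves → checkmate.

yes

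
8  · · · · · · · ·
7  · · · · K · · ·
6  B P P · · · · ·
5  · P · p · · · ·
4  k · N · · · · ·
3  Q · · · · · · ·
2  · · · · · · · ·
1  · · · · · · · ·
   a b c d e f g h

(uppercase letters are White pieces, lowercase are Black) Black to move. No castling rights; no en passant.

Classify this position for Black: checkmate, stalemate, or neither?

checkmate

Black to move; black king on a4.
In check: yes, from the white queen on a3.
King squares — a3: attacked by Nc4; b3: attacked by Qa3; b4: attacked by Qa3; a5: attacked by Qa3; b5: attacked by Ba6.
Legal moves for Black: none.
In check with no legal moves → checkmate.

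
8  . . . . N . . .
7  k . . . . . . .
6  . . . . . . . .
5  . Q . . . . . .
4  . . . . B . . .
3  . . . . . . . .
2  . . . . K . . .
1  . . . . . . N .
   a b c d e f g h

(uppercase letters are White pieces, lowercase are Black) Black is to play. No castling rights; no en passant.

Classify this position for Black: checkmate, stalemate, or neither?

Black to move; black king on a7.
In check: no.
King squares — a6: attacked by Qb5; b6: attacked by Qb5; b7: attacked by Be4; a8: attacked by Be4; b8: attacked by Qb5.
Legal moves for Black: none.
Not in check and no legal moves → stalemate.

stalemate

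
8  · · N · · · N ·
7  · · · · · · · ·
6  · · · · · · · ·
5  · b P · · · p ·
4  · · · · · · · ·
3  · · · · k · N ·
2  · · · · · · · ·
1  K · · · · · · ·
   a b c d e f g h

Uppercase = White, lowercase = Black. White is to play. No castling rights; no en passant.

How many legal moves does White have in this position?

White to move; king on a1.
In check: no.
Legal moves: Nge7, Nh6, Nf6, Nce7, Na7, Nd6, Nb6, Nh5, Nf5+, Ne4, Ne2, Nh1, Nf1+, Kb2, Ka2, Kb1, c6.
Count: 17.

17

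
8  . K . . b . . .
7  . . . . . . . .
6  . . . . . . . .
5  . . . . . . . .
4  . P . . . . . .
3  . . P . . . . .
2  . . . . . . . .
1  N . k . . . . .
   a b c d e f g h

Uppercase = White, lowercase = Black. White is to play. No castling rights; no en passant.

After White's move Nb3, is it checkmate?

no

After Nb3: black king on c1; in check: yes, from the white knight on b3.
Black has 4 legal replies: Kc2, Kb2, Kd1, Kb1.
In check but a legal move exists → not checkmate.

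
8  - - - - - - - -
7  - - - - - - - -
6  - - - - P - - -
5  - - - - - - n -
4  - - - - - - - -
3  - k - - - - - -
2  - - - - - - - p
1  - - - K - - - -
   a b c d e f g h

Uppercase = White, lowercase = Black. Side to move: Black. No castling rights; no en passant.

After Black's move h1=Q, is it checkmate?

After h1=Q: white king on d1; in check: yes, from the black queen on h1.
White has 2 legal replies: Ke2, Kd2.
In check but a legal move exists → not checkmate.

no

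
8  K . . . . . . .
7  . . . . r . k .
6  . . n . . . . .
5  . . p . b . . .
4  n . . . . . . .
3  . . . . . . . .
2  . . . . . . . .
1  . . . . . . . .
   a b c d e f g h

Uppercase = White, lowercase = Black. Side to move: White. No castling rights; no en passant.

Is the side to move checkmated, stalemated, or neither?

stalemate

White to move; white king on a8.
In check: no.
King squares — a7: attacked by Nc6; b7: attacked by Re7; b8: attacked by Be5.
Legal moves for White: none.
Not in check and no legal moves → stalemate.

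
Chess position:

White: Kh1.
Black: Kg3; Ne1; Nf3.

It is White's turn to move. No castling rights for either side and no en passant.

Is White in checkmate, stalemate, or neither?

White to move; white king on h1.
In check: no.
King squares — g1: attacked by Nf3; g2: attacked by Ne1; h2: attacked by Nf3.
Legal moves for White: none.
Not in check and no legal moves → stalemate.

stalemate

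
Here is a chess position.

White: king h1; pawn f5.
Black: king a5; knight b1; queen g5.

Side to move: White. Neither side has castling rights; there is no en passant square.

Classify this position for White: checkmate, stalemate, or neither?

White to move; white king on h1.
In check: no.
Legal moves for White: Kh2, f6.
White has 2 legal moves and is not in check → neither.

neither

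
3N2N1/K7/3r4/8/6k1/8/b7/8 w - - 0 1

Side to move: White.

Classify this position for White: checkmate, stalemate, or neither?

neither

White to move; white king on a7.
In check: no.
Legal moves for White: Ne7, Nh6+, Nf6+, Nf7, Nb7, Ne6, Nc6, Kb8, Ka8, Kb7.
White has 10 legal moves and is not in check → neither.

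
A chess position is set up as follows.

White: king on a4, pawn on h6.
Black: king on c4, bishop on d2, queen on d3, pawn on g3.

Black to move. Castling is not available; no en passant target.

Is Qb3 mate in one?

yes

After Qb3: white king on a4; in check: yes, from the black queen on b3.
King squares — a3: attacked by Qb3; b3: attacked by Kc4; b4: attacked by Bd2; a5: attacked by Bd2; b5: attacked by Qb3.
White has no legal moves → checkmate.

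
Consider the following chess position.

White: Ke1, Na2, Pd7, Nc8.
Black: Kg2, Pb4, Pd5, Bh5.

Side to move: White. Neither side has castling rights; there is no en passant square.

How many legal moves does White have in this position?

White to move; king on e1.
In check: no.
Legal moves: Ne7, Na7, Nd6, Nb6, Nxb4, Nc3, Nc1, Kd2, d8=Q, d8=R, d8=B, d8=N.
Count: 12.

12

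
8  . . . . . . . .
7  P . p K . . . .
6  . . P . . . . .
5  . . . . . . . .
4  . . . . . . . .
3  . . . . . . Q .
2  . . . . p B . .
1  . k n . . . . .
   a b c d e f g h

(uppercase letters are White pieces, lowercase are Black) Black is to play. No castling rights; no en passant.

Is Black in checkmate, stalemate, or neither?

Black to move; black king on b1.
In check: no.
Legal moves for Black: Nd3, Nb3, Na2, Kc2, Kb2, Ka2, Ka1, e1=Q, e1=R, e1=B, e1=N.
Black has 11 legal moves and is not in check → neither.

neither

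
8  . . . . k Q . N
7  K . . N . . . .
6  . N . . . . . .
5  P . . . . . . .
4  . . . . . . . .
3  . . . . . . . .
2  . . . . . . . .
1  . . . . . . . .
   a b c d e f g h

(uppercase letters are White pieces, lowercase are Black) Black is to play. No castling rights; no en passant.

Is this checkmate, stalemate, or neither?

checkmate

Black to move; black king on e8.
In check: yes, from the white queen on f8.
King squares — d7: attacked by Nb6; e7: attacked by Qf8; f7: attacked by Qf8; d8: attacked by Qf8; f8: attacked by Nd7.
Legal moves for Black: none.
In check with no legal moves → checkmate.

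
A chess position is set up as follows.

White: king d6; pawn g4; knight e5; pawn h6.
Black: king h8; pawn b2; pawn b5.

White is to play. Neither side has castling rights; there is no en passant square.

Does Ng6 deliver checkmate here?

After Ng6: black king on h8; in check: yes, from the white knight on g6.
Black has 2 legal replies: Kg8, Kh7.
In check but a legal move exists → not checkmate.

no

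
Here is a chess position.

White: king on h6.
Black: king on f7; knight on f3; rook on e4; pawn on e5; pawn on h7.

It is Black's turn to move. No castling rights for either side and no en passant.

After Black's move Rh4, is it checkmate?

yes

After Rh4: white king on h6; in check: yes, from the black rook on h4.
King squares — g5: attacked by Nf3; h5: attacked by Rh4; g6: attacked by Kf7; g7: attacked by Kf7; h7: attacked by Rh4.
White has no legal moves → checkmate.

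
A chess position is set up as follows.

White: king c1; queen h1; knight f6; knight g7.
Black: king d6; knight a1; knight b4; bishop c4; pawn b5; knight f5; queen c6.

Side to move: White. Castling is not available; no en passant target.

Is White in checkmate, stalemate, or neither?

White to move; white king on c1.
In check: no.
Legal moves for White include: Nge8+, Ne6, Ngh5, Nxf5+, Ng8, Nfe8+, Nh7, Nd7, Nfh5, Nd5, Ng4, Ne4+, Qh8, Qh7, Qh6, Qxc6+, Qh5, Qd5+, ... (list truncated; more exist).
White has legal moves and is not in check → neither.

neither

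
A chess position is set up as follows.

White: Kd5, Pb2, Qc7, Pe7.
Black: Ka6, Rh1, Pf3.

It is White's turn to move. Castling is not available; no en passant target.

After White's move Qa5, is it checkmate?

no

After Qa5: black king on a6; in check: yes, from the white queen on a5.
Black has 2 legal replies: Kb7, Kxa5.
In check but a legal move exists → not checkmate.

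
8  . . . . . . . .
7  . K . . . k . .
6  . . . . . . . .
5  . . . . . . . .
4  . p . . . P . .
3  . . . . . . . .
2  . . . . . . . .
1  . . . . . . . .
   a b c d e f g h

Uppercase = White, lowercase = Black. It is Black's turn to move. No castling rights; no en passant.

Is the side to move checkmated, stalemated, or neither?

Black to move; black king on f7.
In check: no.
Legal moves for Black: Kg8, Kf8, Ke8, Kg7, Ke7, Kg6, Kf6, Ke6, b3.
Black has 9 legal moves and is not in check → neither.

neither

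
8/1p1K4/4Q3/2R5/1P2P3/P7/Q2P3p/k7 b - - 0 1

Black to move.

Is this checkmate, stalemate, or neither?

checkmate

Black to move; black king on a1.
In check: yes, from the white queen on a2.
King squares — b1: attacked by Qa2; a2: attacked by Qe6; b2: attacked by Qa2.
Legal moves for Black: none.
In check with no legal moves → checkmate.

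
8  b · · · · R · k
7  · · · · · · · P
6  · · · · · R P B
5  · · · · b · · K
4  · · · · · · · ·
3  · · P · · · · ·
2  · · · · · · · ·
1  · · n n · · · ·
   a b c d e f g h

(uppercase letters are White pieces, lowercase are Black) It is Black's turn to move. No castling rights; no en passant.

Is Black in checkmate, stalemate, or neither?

Black to move; black king on h8.
In check: yes, from the white rook on f8.
King squares — g7: attacked by Bh6; h7: attacked by Pg6; g8: attacked by Ph7.
Legal moves for Black: none.
In check with no legal moves → checkmate.

checkmate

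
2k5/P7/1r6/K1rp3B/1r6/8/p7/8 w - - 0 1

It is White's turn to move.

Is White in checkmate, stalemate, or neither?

checkmate

White to move; white king on a5.
In check: yes, from the black rook on c5.
King squares — a4: attacked by Rb4; b4: attacked by Rb6; b5: attacked by Rb4; a6: attacked by Rb6; b6: attacked by Rb4.
Legal moves for White: none.
In check with no legal moves → checkmate.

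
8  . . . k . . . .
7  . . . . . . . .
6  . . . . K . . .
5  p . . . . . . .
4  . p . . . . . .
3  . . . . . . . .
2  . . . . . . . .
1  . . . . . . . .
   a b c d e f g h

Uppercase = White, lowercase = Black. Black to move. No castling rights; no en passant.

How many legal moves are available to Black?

Black to move; king on d8.
In check: no.
Legal moves: Ke8, Kc8, Kc7, a4, b3.
Count: 5.

5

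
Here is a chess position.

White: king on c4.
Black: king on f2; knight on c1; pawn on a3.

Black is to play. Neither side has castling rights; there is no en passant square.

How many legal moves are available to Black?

13

Black to move; king on f2.
In check: no.
Legal moves: Kg3, Kf3, Ke3, Kg2, Ke2, Kg1, Kf1, Ke1, Nd3, Nb3, Ne2, Na2, a2.
Count: 13.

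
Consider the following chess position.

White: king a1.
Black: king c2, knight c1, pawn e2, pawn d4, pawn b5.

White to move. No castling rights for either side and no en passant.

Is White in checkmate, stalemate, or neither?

stalemate

White to move; white king on a1.
In check: no.
King squares — b1: attacked by Kc2; a2: attacked by Nc1; b2: attacked by Kc2.
Legal moves for White: none.
Not in check and no legal moves → stalemate.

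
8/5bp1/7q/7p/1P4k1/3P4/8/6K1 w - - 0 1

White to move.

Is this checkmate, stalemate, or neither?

neither

White to move; white king on g1.
In check: no.
Legal moves for White: Kh2, Kg2, Kf2, Kh1, Kf1, b5, d4.
White has 7 legal moves and is not in check → neither.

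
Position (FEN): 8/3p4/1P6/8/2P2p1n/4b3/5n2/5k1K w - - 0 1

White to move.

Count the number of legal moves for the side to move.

1

White to move; king on h1.
In check: yes, from the black knight on f2.
Legal moves: Kh2.
Count: 1.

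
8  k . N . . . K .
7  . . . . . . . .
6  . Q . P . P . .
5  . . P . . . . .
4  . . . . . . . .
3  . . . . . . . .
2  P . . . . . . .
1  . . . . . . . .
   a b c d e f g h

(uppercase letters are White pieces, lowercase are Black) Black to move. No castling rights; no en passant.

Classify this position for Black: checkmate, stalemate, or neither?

stalemate

Black to move; black king on a8.
In check: no.
King squares — a7: attacked by Qb6; b7: attacked by Qb6; b8: attacked by Qb6.
Legal moves for Black: none.
Not in check and no legal moves → stalemate.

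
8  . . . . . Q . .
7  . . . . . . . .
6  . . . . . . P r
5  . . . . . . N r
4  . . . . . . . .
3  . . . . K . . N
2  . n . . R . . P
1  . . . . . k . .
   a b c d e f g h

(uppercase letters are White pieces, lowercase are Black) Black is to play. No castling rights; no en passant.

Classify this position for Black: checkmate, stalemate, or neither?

checkmate

Black to move; black king on f1.
In check: yes, from the white queen on f8.
King squares — e1: attacked by Re2; g1: attacked by Nh3; e2: attacked by Ke3; f2: attacked by Re2; g2: attacked by Re2.
Legal moves for Black: none.
In check with no legal moves → checkmate.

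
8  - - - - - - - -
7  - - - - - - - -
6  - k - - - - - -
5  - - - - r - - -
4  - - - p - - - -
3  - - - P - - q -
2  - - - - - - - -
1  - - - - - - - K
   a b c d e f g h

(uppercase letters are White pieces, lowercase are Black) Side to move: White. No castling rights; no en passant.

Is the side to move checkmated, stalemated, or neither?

White to move; white king on h1.
In check: no.
King squares — g1: attacked by Qg3; g2: attacked by Qg3; h2: attacked by Qg3.
Legal moves for White: none.
Not in check and no legal moves → stalemate.

stalemate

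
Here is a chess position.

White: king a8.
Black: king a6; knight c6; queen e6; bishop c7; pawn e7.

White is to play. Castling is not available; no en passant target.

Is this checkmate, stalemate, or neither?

White to move; white king on a8.
In check: no.
King squares — a7: attacked by Ka6; b7: attacked by Ka6; b8: attacked by Nc6.
Legal moves for White: none.
Not in check and no legal moves → stalemate.

stalemate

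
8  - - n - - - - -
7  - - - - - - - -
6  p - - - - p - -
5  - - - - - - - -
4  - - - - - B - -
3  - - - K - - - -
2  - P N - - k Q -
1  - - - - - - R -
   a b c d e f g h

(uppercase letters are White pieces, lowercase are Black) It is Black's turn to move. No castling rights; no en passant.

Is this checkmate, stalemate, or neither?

checkmate

Black to move; black king on f2.
In check: yes, from the white queen on g2.
King squares — e1: attacked by Rg1; f1: attacked by Rg1; g1: attacked by Qg2; e2: attacked by Qg2; g2: attacked by Rg1; e3: attacked by Nc2; f3: attacked by Qg2; g3: attacked by Qg2.
Legal moves for Black: none.
In check with no legal moves → checkmate.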